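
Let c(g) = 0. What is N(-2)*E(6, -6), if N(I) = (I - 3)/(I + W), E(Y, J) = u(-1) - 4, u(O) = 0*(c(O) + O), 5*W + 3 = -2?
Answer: -20/3 ≈ -6.6667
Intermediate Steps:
W = -1 (W = -⅗ + (⅕)*(-2) = -⅗ - ⅖ = -1)
u(O) = 0 (u(O) = 0*(0 + O) = 0*O = 0)
E(Y, J) = -4 (E(Y, J) = 0 - 4 = -4)
N(I) = (-3 + I)/(-1 + I) (N(I) = (I - 3)/(I - 1) = (-3 + I)/(-1 + I))
N(-2)*E(6, -6) = ((-3 - 2)/(-1 - 2))*(-4) = (-5/(-3))*(-4) = -⅓*(-5)*(-4) = (5/3)*(-4) = -20/3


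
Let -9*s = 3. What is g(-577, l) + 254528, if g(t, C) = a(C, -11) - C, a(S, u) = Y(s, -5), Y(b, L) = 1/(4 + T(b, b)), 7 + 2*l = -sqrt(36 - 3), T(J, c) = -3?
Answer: 509065/2 + sqrt(33)/2 ≈ 2.5454e+5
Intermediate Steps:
s = -1/3 (s = -1/9*3 = -1/3 ≈ -0.33333)
l = -7/2 - sqrt(33)/2 (l = -7/2 + (-sqrt(36 - 3))/2 = -7/2 + (-sqrt(33))/2 = -7/2 - sqrt(33)/2 ≈ -6.3723)
Y(b, L) = 1 (Y(b, L) = 1/(4 - 3) = 1/1 = 1)
a(S, u) = 1
g(t, C) = 1 - C
g(-577, l) + 254528 = (1 - (-7/2 - sqrt(33)/2)) + 254528 = (1 + (7/2 + sqrt(33)/2)) + 254528 = (9/2 + sqrt(33)/2) + 254528 = 509065/2 + sqrt(33)/2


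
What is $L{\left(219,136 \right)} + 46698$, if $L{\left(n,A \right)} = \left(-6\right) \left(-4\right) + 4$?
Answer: $46726$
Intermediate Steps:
$L{\left(n,A \right)} = 28$ ($L{\left(n,A \right)} = 24 + 4 = 28$)
$L{\left(219,136 \right)} + 46698 = 28 + 46698 = 46726$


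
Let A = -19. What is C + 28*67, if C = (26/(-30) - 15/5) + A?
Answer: 27797/15 ≈ 1853.1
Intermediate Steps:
C = -343/15 (C = (26/(-30) - 15/5) - 19 = (26*(-1/30) - 15*⅕) - 19 = (-13/15 - 3) - 19 = -58/15 - 19 = -343/15 ≈ -22.867)
C + 28*67 = -343/15 + 28*67 = -343/15 + 1876 = 27797/15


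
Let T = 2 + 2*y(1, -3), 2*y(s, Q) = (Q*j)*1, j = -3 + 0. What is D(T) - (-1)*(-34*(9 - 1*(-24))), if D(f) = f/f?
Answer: -1121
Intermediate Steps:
j = -3
y(s, Q) = -3*Q/2 (y(s, Q) = ((Q*(-3))*1)/2 = (-3*Q*1)/2 = (-3*Q)/2 = -3*Q/2)
T = 11 (T = 2 + 2*(-3/2*(-3)) = 2 + 2*(9/2) = 2 + 9 = 11)
D(f) = 1
D(T) - (-1)*(-34*(9 - 1*(-24))) = 1 - (-1)*(-34*(9 - 1*(-24))) = 1 - (-1)*(-34*(9 + 24)) = 1 - (-1)*(-34*33) = 1 - (-1)*(-1122) = 1 - 1*1122 = 1 - 1122 = -1121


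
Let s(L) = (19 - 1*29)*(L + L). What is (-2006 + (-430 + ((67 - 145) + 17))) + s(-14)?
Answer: -2217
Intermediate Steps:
s(L) = -20*L (s(L) = (19 - 29)*(2*L) = -20*L)
(-2006 + (-430 + ((67 - 145) + 17))) + s(-14) = (-2006 + (-430 + ((67 - 145) + 17))) - 20*(-14) = (-2006 + (-430 + (-78 + 17))) + 280 = (-2006 + (-430 - 61)) + 280 = (-2006 - 491) + 280 = -2497 + 280 = -2217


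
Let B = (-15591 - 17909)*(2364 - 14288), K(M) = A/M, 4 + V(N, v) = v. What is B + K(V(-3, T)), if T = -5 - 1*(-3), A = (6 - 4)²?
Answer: 1198361998/3 ≈ 3.9945e+8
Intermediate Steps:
A = 4 (A = 2² = 4)
T = -2 (T = -5 + 3 = -2)
V(N, v) = -4 + v
K(M) = 4/M
B = 399454000 (B = -33500*(-11924) = 399454000)
B + K(V(-3, T)) = 399454000 + 4/(-4 - 2) = 399454000 + 4/(-6) = 399454000 + 4*(-⅙) = 399454000 - ⅔ = 1198361998/3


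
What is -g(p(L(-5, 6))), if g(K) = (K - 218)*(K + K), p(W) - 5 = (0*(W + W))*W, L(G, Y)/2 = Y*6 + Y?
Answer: 2130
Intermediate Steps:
L(G, Y) = 14*Y (L(G, Y) = 2*(Y*6 + Y) = 2*(6*Y + Y) = 2*(7*Y) = 14*Y)
p(W) = 5 (p(W) = 5 + (0*(W + W))*W = 5 + (0*(2*W))*W = 5 + 0*W = 5 + 0 = 5)
g(K) = 2*K*(-218 + K) (g(K) = (-218 + K)*(2*K) = 2*K*(-218 + K))
-g(p(L(-5, 6))) = -2*5*(-218 + 5) = -2*5*(-213) = -1*(-2130) = 2130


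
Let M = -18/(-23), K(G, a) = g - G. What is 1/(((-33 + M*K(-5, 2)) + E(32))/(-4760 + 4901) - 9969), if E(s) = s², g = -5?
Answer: -141/1404638 ≈ -0.00010038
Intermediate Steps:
K(G, a) = -5 - G
M = 18/23 (M = -18*(-1/23) = 18/23 ≈ 0.78261)
1/(((-33 + M*K(-5, 2)) + E(32))/(-4760 + 4901) - 9969) = 1/(((-33 + 18*(-5 - 1*(-5))/23) + 32²)/(-4760 + 4901) - 9969) = 1/(((-33 + 18*(-5 + 5)/23) + 1024)/141 - 9969) = 1/(((-33 + (18/23)*0) + 1024)*(1/141) - 9969) = 1/(((-33 + 0) + 1024)*(1/141) - 9969) = 1/((-33 + 1024)*(1/141) - 9969) = 1/(991*(1/141) - 9969) = 1/(991/141 - 9969) = 1/(-1404638/141) = -141/1404638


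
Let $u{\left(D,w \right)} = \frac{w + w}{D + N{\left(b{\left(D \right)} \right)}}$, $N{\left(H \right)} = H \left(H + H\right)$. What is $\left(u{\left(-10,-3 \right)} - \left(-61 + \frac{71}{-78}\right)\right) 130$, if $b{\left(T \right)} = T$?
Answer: $\frac{458521}{57} \approx 8044.2$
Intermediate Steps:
$N{\left(H \right)} = 2 H^{2}$ ($N{\left(H \right)} = H 2 H = 2 H^{2}$)
$u{\left(D,w \right)} = \frac{2 w}{D + 2 D^{2}}$ ($u{\left(D,w \right)} = \frac{w + w}{D + 2 D^{2}} = \frac{2 w}{D + 2 D^{2}}$)
$\left(u{\left(-10,-3 \right)} - \left(-61 + \frac{71}{-78}\right)\right) 130 = \left(2 \left(-3\right) \frac{1}{-10} \frac{1}{1 + 2 \left(-10\right)} - \left(-61 + \frac{71}{-78}\right)\right) 130 = \left(2 \left(-3\right) \left(- \frac{1}{10}\right) \frac{1}{1 - 20} + \left(\left(-71\right) \left(- \frac{1}{78}\right) + 61\right)\right) 130 = \left(2 \left(-3\right) \left(- \frac{1}{10}\right) \frac{1}{-19} + \left(\frac{71}{78} + 61\right)\right) 130 = \left(2 \left(-3\right) \left(- \frac{1}{10}\right) \left(- \frac{1}{19}\right) + \frac{4829}{78}\right) 130 = \left(- \frac{3}{95} + \frac{4829}{78}\right) 130 = \frac{458521}{7410} \cdot 130 = \frac{458521}{57}$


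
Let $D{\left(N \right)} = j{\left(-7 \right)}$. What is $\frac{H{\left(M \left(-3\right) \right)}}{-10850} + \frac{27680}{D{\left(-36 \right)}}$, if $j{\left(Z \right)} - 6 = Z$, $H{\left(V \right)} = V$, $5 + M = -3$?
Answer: $- \frac{150164012}{5425} \approx -27680.0$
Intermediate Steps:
$M = -8$ ($M = -5 - 3 = -8$)
$j{\left(Z \right)} = 6 + Z$
$D{\left(N \right)} = -1$ ($D{\left(N \right)} = 6 - 7 = -1$)
$\frac{H{\left(M \left(-3\right) \right)}}{-10850} + \frac{27680}{D{\left(-36 \right)}} = \frac{\left(-8\right) \left(-3\right)}{-10850} + \frac{27680}{-1} = 24 \left(- \frac{1}{10850}\right) + 27680 \left(-1\right) = - \frac{12}{5425} - 27680 = - \frac{150164012}{5425}$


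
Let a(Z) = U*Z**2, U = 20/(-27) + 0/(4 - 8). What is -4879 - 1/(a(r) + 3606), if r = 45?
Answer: -10275175/2106 ≈ -4879.0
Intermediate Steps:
U = -20/27 (U = 20*(-1/27) + 0/(-4) = -20/27 + 0*(-1/4) = -20/27 + 0 = -20/27 ≈ -0.74074)
a(Z) = -20*Z**2/27
-4879 - 1/(a(r) + 3606) = -4879 - 1/(-20/27*45**2 + 3606) = -4879 - 1/(-20/27*2025 + 3606) = -4879 - 1/(-1500 + 3606) = -4879 - 1/2106 = -10275175/2106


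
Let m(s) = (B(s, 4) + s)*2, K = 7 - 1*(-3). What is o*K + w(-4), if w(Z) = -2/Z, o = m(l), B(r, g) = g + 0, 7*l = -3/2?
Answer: 1067/14 ≈ 76.214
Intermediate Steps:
K = 10 (K = 7 + 3 = 10)
l = -3/14 (l = (-3/2)/7 = (-3*½)/7 = (⅐)*(-3/2) = -3/14 ≈ -0.21429)
B(r, g) = g
m(s) = 8 + 2*s (m(s) = (4 + s)*2 = 8 + 2*s)
o = 53/7 (o = 8 + 2*(-3/14) = 8 - 3/7 = 53/7 ≈ 7.5714)
o*K + w(-4) = (53/7)*10 - 2/(-4) = 530/7 - 2*(-¼) = 530/7 + ½ = 1067/14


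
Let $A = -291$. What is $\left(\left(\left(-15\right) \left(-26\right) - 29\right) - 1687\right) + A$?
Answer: $-1617$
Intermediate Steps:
$\left(\left(\left(-15\right) \left(-26\right) - 29\right) - 1687\right) + A = \left(\left(\left(-15\right) \left(-26\right) - 29\right) - 1687\right) - 291 = \left(\left(390 - 29\right) - 1687\right) - 291 = \left(361 - 1687\right) - 291 = -1326 - 291 = -1617$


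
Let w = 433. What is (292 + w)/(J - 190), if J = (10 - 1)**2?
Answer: -725/109 ≈ -6.6514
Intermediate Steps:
J = 81 (J = 9**2 = 81)
(292 + w)/(J - 190) = (292 + 433)/(81 - 190) = 725/(-109) = 725*(-1/109) = -725/109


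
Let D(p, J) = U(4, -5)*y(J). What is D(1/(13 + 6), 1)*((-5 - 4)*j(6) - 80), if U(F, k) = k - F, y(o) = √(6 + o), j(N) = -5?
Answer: 315*√7 ≈ 833.41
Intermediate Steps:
D(p, J) = -9*√(6 + J) (D(p, J) = (-5 - 1*4)*√(6 + J) = (-5 - 4)*√(6 + J) = -9*√(6 + J))
D(1/(13 + 6), 1)*((-5 - 4)*j(6) - 80) = (-9*√(6 + 1))*((-5 - 4)*(-5) - 80) = (-9*√7)*(-9*(-5) - 80) = (-9*√7)*(45 - 80) = -9*√7*(-35) = 315*√7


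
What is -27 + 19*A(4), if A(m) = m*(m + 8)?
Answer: 885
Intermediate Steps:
A(m) = m*(8 + m)
-27 + 19*A(4) = -27 + 19*(4*(8 + 4)) = -27 + 19*(4*12) = -27 + 19*48 = -27 + 912 = 885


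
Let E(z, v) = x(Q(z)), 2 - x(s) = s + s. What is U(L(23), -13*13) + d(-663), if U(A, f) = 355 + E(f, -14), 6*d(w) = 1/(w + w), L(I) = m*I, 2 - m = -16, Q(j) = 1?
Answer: 2824379/7956 ≈ 355.00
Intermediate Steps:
x(s) = 2 - 2*s (x(s) = 2 - (s + s) = 2 - 2*s)
m = 18 (m = 2 - 1*(-16) = 2 + 16 = 18)
L(I) = 18*I
E(z, v) = 0 (E(z, v) = 2 - 2*1 = 2 - 2 = 0)
d(w) = 1/(12*w) (d(w) = 1/(6*(w + w)) = 1/(6*((2*w))) = (1/(2*w))/6 = 1/(12*w))
U(A, f) = 355 (U(A, f) = 355 + 0 = 355)
U(L(23), -13*13) + d(-663) = 355 + (1/12)/(-663) = 355 + (1/12)*(-1/663) = 355 - 1/7956 = 2824379/7956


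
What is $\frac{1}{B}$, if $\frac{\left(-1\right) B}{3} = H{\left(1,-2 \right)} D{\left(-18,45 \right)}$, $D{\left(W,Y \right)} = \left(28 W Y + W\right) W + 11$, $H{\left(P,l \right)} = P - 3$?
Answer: $\frac{1}{2451450} \approx 4.0792 \cdot 10^{-7}$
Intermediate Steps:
$H{\left(P,l \right)} = -3 + P$ ($H{\left(P,l \right)} = P - 3 = -3 + P$)
$D{\left(W,Y \right)} = 11 + W \left(W + 28 W Y\right)$ ($D{\left(W,Y \right)} = \left(28 W Y + W\right) W + 11 = \left(W + 28 W Y\right) W + 11 = W \left(W + 28 W Y\right) + 11 = 11 + W \left(W + 28 W Y\right)$)
$B = 2451450$ ($B = - 3 \left(-3 + 1\right) \left(11 + \left(-18\right)^{2} + 28 \cdot 45 \left(-18\right)^{2}\right) = - 3 \left(- 2 \left(11 + 324 + 28 \cdot 45 \cdot 324\right)\right) = - 3 \left(- 2 \left(11 + 324 + 408240\right)\right) = - 3 \left(\left(-2\right) 408575\right) = \left(-3\right) \left(-817150\right) = 2451450$)
$\frac{1}{B} = \frac{1}{2451450}$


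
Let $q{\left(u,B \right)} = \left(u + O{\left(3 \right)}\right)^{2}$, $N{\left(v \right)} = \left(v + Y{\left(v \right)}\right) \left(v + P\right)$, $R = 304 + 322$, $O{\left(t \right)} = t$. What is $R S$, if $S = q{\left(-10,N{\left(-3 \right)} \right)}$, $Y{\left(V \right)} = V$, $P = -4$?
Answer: $30674$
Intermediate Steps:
$R = 626$
$N{\left(v \right)} = 2 v \left(-4 + v\right)$ ($N{\left(v \right)} = \left(v + v\right) \left(v - 4\right) = 2 v \left(-4 + v\right)$)
$q{\left(u,B \right)} = \left(3 + u\right)^{2}$ ($q{\left(u,B \right)} = \left(u + 3\right)^{2} = \left(3 + u\right)^{2}$)
$S = 49$ ($S = \left(3 - 10\right)^{2} = \left(-7\right)^{2} = 49$)
$R S = 626 \cdot 49 = 30674$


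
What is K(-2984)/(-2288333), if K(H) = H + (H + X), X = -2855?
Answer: 8823/2288333 ≈ 0.0038556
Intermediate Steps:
K(H) = -2855 + 2*H (K(H) = H + (H - 2855) = H + (-2855 + H) = -2855 + 2*H)
K(-2984)/(-2288333) = (-2855 + 2*(-2984))/(-2288333) = (-2855 - 5968)*(-1/2288333) = -8823*(-1/2288333) = 8823/2288333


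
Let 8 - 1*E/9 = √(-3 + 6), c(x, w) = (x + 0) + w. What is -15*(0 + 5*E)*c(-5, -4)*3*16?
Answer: 2332800 - 291600*√3 ≈ 1.8277e+6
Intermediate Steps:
c(x, w) = w + x (c(x, w) = x + w = w + x)
E = 72 - 9*√3 (E = 72 - 9*√(-3 + 6) = 72 - 9*√3 ≈ 56.412)
-15*(0 + 5*E)*c(-5, -4)*3*16 = -15*(0 + 5*(72 - 9*√3))*(-4 - 5)*3*16 = -15*(0 + (360 - 45*√3))*(-9)*3*16 = -15*(360 - 45*√3)*(-9)*3*16 = -15*(-3240 + 405*√3)*3*16 = -15*(-9720 + 1215*√3)*16 = (145800 - 18225*√3)*16 = 2332800 - 291600*√3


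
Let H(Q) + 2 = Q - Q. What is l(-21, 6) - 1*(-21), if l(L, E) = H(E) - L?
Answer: 40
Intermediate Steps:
H(Q) = -2 (H(Q) = -2 + (Q - Q) = -2 + 0 = -2)
l(L, E) = -2 - L
l(-21, 6) - 1*(-21) = (-2 - 1*(-21)) - 1*(-21) = (-2 + 21) + 21 = 19 + 21 = 40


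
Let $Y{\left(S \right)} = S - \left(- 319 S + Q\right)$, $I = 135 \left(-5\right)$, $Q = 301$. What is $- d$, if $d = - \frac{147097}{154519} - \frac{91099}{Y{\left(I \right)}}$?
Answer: $\frac{17740701816}{33422614219} \approx 0.5308$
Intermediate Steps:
$I = -675$
$Y{\left(S \right)} = -301 + 320 S$ ($Y{\left(S \right)} = S - \left(- 319 S + 301\right) = S - \left(301 - 319 S\right) = S + \left(-301 + 319 S\right) = -301 + 320 S$)
$d = - \frac{17740701816}{33422614219}$ ($d = - \frac{147097}{154519} - \frac{91099}{-301 + 320 \left(-675\right)} = \left(-147097\right) \frac{1}{154519} - \frac{91099}{-301 - 216000} = - \frac{147097}{154519} - \frac{91099}{-216301} = - \frac{147097}{154519} - - \frac{91099}{216301} = - \frac{147097}{154519} + \frac{91099}{216301} = - \frac{17740701816}{33422614219} \approx -0.5308$)
$- d = \left(-1\right) \left(- \frac{17740701816}{33422614219}\right) = \frac{17740701816}{33422614219}$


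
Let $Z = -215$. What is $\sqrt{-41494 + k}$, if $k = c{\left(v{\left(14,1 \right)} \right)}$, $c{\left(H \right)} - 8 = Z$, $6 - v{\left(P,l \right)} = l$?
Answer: $i \sqrt{41701} \approx 204.21 i$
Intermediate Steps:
$v{\left(P,l \right)} = 6 - l$
$c{\left(H \right)} = -207$ ($c{\left(H \right)} = 8 - 215 = -207$)
$k = -207$
$\sqrt{-41494 + k} = \sqrt{-41494 - 207} = \sqrt{-41701} = i \sqrt{41701}$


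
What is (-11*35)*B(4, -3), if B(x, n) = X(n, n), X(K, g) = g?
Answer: 1155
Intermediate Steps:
B(x, n) = n
(-11*35)*B(4, -3) = -11*35*(-3) = -385*(-3) = 1155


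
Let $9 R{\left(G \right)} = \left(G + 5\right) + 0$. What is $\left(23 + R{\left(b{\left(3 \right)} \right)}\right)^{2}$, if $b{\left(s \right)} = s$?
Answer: $\frac{46225}{81} \approx 570.68$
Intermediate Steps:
$R{\left(G \right)} = \frac{5}{9} + \frac{G}{9}$ ($R{\left(G \right)} = \frac{\left(G + 5\right) + 0}{9} = \frac{\left(5 + G\right) + 0}{9} = \frac{5 + G}{9} = \frac{5}{9} + \frac{G}{9}$)
$\left(23 + R{\left(b{\left(3 \right)} \right)}\right)^{2} = \left(23 + \left(\frac{5}{9} + \frac{1}{9} \cdot 3\right)\right)^{2} = \left(23 + \left(\frac{5}{9} + \frac{1}{3}\right)\right)^{2} = \left(23 + \frac{8}{9}\right)^{2} = \left(\frac{215}{9}\right)^{2} = \frac{46225}{81}$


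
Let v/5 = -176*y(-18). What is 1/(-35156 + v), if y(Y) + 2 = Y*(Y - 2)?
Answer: -1/350196 ≈ -2.8555e-6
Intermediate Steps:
y(Y) = -2 + Y*(-2 + Y) (y(Y) = -2 + Y*(Y - 2) = -2 + Y*(-2 + Y))
v = -315040 (v = 5*(-176*(-2 + (-18)² - 2*(-18))) = 5*(-176*(-2 + 324 + 36)) = 5*(-176*358) = 5*(-63008) = -315040)
1/(-35156 + v) = 1/(-35156 - 315040) = 1/(-350196) = -1/350196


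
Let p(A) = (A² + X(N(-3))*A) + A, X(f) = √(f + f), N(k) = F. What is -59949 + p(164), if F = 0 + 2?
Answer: -32561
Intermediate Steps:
F = 2
N(k) = 2
X(f) = √2*√f (X(f) = √(2*f) = √2*√f)
p(A) = A² + 3*A (p(A) = (A² + (√2*√2)*A) + A = (A² + 2*A) + A = A² + 3*A)
-59949 + p(164) = -59949 + 164*(3 + 164) = -59949 + 164*167 = -59949 + 27388 = -32561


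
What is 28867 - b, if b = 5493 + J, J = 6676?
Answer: 16698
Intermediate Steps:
b = 12169 (b = 5493 + 6676 = 12169)
28867 - b = 28867 - 1*12169 = 28867 - 12169 = 16698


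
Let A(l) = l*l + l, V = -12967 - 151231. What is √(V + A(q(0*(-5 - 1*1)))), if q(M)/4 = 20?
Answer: I*√157718 ≈ 397.14*I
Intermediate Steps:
V = -164198
q(M) = 80 (q(M) = 4*20 = 80)
A(l) = l + l² (A(l) = l² + l = l + l²)
√(V + A(q(0*(-5 - 1*1)))) = √(-164198 + 80*(1 + 80)) = √(-164198 + 80*81) = √(-164198 + 6480) = √(-157718) = I*√157718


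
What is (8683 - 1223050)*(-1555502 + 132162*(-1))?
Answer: 2049443468688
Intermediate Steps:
(8683 - 1223050)*(-1555502 + 132162*(-1)) = -1214367*(-1555502 - 132162) = -1214367*(-1687664) = 2049443468688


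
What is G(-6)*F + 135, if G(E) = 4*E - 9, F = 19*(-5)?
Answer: 3270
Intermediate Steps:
F = -95
G(E) = -9 + 4*E
G(-6)*F + 135 = (-9 + 4*(-6))*(-95) + 135 = (-9 - 24)*(-95) + 135 = -33*(-95) + 135 = 3135 + 135 = 3270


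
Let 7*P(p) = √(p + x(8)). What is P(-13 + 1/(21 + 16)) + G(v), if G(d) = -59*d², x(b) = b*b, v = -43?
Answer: -109091 + 4*√4366/259 ≈ -1.0909e+5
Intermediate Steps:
x(b) = b²
P(p) = √(64 + p)/7 (P(p) = √(p + 8²)/7 = √(p + 64)/7 = √(64 + p)/7)
P(-13 + 1/(21 + 16)) + G(v) = √(64 + (-13 + 1/(21 + 16)))/7 - 59*(-43)² = √(64 + (-13 + 1/37))/7 - 59*1849 = √(64 + (-13 + 1/37))/7 - 109091 = √(64 - 480/37)/7 - 109091 = √(1888/37)/7 - 109091 = (4*√4366/37)/7 - 109091 = 4*√4366/259 - 109091 = -109091 + 4*√4366/259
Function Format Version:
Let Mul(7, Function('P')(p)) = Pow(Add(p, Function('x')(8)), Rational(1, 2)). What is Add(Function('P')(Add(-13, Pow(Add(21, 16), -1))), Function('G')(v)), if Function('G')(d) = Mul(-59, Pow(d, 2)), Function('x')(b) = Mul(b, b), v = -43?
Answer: Add(-109091, Mul(Rational(4, 259), Pow(4366, Rational(1, 2)))) ≈ -1.0909e+5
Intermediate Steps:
Function('x')(b) = Pow(b, 2)
Function('P')(p) = Mul(Rational(1, 7), Pow(Add(64, p), Rational(1, 2))) (Function('P')(p) = Mul(Rational(1, 7), Pow(Add(p, Pow(8, 2)), Rational(1, 2))) = Mul(Rational(1, 7), Pow(Add(p, 64), Rational(1, 2))) = Mul(Rational(1, 7), Pow(Add(64, p), Rational(1, 2))))
Add(Function('P')(Add(-13, Pow(Add(21, 16), -1))), Function('G')(v)) = Add(Mul(Rational(1, 7), Pow(Add(64, Add(-13, Pow(Add(21, 16), -1))), Rational(1, 2))), Mul(-59, Pow(-43, 2))) = Add(Mul(Rational(1, 7), Pow(Add(64, Add(-13, Pow(37, -1))), Rational(1, 2))), Mul(-59, 1849)) = Add(Mul(Rational(1, 7), Pow(Add(64, Add(-13, Rational(1, 37))), Rational(1, 2))), -109091) = Add(Mul(Rational(1, 7), Pow(Add(64, Rational(-480, 37)), Rational(1, 2))), -109091) = Add(Mul(Rational(1, 7), Pow(Rational(1888, 37), Rational(1, 2))), -109091) = Add(Mul(Rational(1, 7), Mul(Rational(4, 37), Pow(4366, Rational(1, 2)))), -109091) = Add(Mul(Rational(4, 259), Pow(4366, Rational(1, 2))), -109091) = Add(-109091, Mul(Rational(4, 259), Pow(4366, Rational(1, 2))))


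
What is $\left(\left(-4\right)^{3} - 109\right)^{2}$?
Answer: $29929$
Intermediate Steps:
$\left(\left(-4\right)^{3} - 109\right)^{2} = \left(-64 - 109\right)^{2} = \left(-173\right)^{2} = 29929$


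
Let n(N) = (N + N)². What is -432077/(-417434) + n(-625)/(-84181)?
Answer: -615867951063/35140011554 ≈ -17.526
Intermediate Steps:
n(N) = 4*N² (n(N) = (2*N)² = 4*N²)
-432077/(-417434) + n(-625)/(-84181) = -432077/(-417434) + (4*(-625)²)/(-84181) = -432077*(-1/417434) + (4*390625)*(-1/84181) = 432077/417434 + 1562500*(-1/84181) = 432077/417434 - 1562500/84181 = -615867951063/35140011554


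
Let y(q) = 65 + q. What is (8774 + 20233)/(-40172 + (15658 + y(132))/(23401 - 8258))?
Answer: -439253001/608308741 ≈ -0.72209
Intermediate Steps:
(8774 + 20233)/(-40172 + (15658 + y(132))/(23401 - 8258)) = (8774 + 20233)/(-40172 + (15658 + (65 + 132))/(23401 - 8258)) = 29007/(-40172 + (15658 + 197)/15143) = 29007/(-40172 + 15855*(1/15143)) = 29007/(-40172 + 15855/15143) = 29007/(-608308741/15143) = 29007*(-15143/608308741) = -439253001/608308741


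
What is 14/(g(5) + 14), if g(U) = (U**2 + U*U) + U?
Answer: 14/69 ≈ 0.20290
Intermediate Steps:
g(U) = U + 2*U**2 (g(U) = (U**2 + U**2) + U = 2*U**2 + U = U + 2*U**2)
14/(g(5) + 14) = 14/(5*(1 + 2*5) + 14) = 14/(5*(1 + 10) + 14) = 14/(5*11 + 14) = 14/(55 + 14) = 14/69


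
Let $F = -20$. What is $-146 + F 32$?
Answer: $-786$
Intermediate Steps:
$-146 + F 32 = -146 - 640 = -786$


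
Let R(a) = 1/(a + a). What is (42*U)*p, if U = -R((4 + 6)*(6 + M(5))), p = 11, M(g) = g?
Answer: -21/10 ≈ -2.1000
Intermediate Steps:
R(a) = 1/(2*a)
U = -1/220 (U = -1/(2*((4 + 6)*(6 + 5))) = -1/(2*(10*11)) = -1/(2*110) = -1*1/220 = -1/220 ≈ -0.0045455)
(42*U)*p = (42*(-1/220))*11 = -21/110*11 = -21/10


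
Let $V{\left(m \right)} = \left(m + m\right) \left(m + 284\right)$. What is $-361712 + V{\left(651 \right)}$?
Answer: $855658$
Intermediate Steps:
$V{\left(m \right)} = 2 m \left(284 + m\right)$
$-361712 + V{\left(651 \right)} = -361712 + 2 \cdot 651 \left(284 + 651\right) = -361712 + 2 \cdot 651 \cdot 935 = -361712 + 1217370 = 855658$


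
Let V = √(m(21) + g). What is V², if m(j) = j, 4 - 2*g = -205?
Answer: 251/2 ≈ 125.50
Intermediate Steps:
g = 209/2 (g = 2 - ½*(-205) = 2 + 205/2 = 209/2 ≈ 104.50)
V = √502/2 (V = √(21 + 209/2) = √(251/2) = √502/2 ≈ 11.203)
V² = (√502/2)² = 251/2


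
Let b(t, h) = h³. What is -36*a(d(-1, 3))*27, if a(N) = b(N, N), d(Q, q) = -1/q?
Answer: 36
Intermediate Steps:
a(N) = N³
-36*a(d(-1, 3))*27 = -36*(-1/3)³*27 = -36*(-1*⅓)³*27 = -36*(-⅓)³*27 = -36*(-1/27)*27 = (4/3)*27 = 36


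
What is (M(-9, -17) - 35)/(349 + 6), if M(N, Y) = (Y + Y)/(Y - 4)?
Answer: -701/7455 ≈ -0.094031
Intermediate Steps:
M(N, Y) = 2*Y/(-4 + Y) (M(N, Y) = (2*Y)/(-4 + Y) = 2*Y/(-4 + Y))
(M(-9, -17) - 35)/(349 + 6) = (2*(-17)/(-4 - 17) - 35)/(349 + 6) = (2*(-17)/(-21) - 35)/355 = (2*(-17)*(-1/21) - 35)*(1/355) = (34/21 - 35)*(1/355) = -701/21*1/355 = -701/7455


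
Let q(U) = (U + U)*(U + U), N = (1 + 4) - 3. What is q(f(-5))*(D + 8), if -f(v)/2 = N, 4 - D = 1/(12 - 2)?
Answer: 3808/5 ≈ 761.60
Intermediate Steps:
N = 2 (N = 5 - 3 = 2)
D = 39/10 (D = 4 - 1/(12 - 2) = 4 - 1/10 = 4 - 1*⅒ = 4 - ⅒ = 39/10 ≈ 3.9000)
f(v) = -4 (f(v) = -2*2 = -4)
q(U) = 4*U² (q(U) = (2*U)*(2*U) = 4*U²)
q(f(-5))*(D + 8) = (4*(-4)²)*(39/10 + 8) = (4*16)*(119/10) = 64*(119/10) = 3808/5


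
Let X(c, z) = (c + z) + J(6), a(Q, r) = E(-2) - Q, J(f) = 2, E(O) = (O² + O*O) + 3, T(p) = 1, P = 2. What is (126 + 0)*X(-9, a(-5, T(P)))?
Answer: 1134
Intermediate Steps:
E(O) = 3 + 2*O² (E(O) = (O² + O²) + 3 = 2*O² + 3 = 3 + 2*O²)
a(Q, r) = 11 - Q (a(Q, r) = (3 + 2*(-2)²) - Q = (3 + 2*4) - Q = (3 + 8) - Q = 11 - Q)
X(c, z) = 2 + c + z (X(c, z) = (c + z) + 2 = 2 + c + z)
(126 + 0)*X(-9, a(-5, T(P))) = (126 + 0)*(2 - 9 + (11 - 1*(-5))) = 126*(2 - 9 + (11 + 5)) = 126*(2 - 9 + 16) = 126*9 = 1134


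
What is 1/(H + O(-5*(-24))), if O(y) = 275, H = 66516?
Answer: 1/66791 ≈ 1.4972e-5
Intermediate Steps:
1/(H + O(-5*(-24))) = 1/(66516 + 275) = 1/66791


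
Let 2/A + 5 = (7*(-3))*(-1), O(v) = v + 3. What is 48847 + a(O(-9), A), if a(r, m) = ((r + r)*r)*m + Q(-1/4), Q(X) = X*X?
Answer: 781697/16 ≈ 48856.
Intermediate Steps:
O(v) = 3 + v
Q(X) = X²
A = ⅛ (A = 2/(-5 + (7*(-3))*(-1)) = 2/(-5 - 21*(-1)) = 2/(-5 + 21) = 2/16 = 2*(1/16) = ⅛ ≈ 0.12500)
a(r, m) = 1/16 + 2*m*r² (a(r, m) = ((r + r)*r)*m + (-1/4)² = ((2*r)*r)*m + (-1*¼)² = (2*r²)*m + (-¼)² = 2*m*r² + 1/16 = 1/16 + 2*m*r²)
48847 + a(O(-9), A) = 48847 + (1/16 + 2*(⅛)*(3 - 9)²) = 48847 + (1/16 + 2*(⅛)*(-6)²) = 48847 + (1/16 + 2*(⅛)*36) = 48847 + (1/16 + 9) = 48847 + 145/16 = 781697/16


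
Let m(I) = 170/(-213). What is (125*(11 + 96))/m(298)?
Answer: -569775/34 ≈ -16758.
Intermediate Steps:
m(I) = -170/213 (m(I) = 170*(-1/213) = -170/213)
(125*(11 + 96))/m(298) = (125*(11 + 96))/(-170/213) = (125*107)*(-213/170) = 13375*(-213/170) = -569775/34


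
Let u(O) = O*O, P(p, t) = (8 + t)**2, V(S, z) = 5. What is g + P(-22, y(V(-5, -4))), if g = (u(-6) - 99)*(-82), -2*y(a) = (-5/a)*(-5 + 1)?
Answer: 5202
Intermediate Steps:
y(a) = -10/a (y(a) = -(-5/a)*(-5 + 1)/2 = -(-5/a)*(-4)/2 = -10/a)
u(O) = O**2
g = 5166 (g = ((-6)**2 - 99)*(-82) = (36 - 99)*(-82) = -63*(-82) = 5166)
g + P(-22, y(V(-5, -4))) = 5166 + (8 - 10/5)**2 = 5166 + (8 - 10*1/5)**2 = 5166 + (8 - 2)**2 = 5166 + 6**2 = 5166 + 36 = 5202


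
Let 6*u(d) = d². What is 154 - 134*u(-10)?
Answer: -6238/3 ≈ -2079.3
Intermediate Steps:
u(d) = d²/6
154 - 134*u(-10) = 154 - 67*(-10)²/3 = 154 - 67*100/3 = 154 - 134*50/3 = 154 - 6700/3 = -6238/3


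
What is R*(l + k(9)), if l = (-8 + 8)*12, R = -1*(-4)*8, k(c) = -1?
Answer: -32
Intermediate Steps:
R = 32 (R = 4*8 = 32)
l = 0 (l = 0*12 = 0)
R*(l + k(9)) = 32*(0 - 1) = 32*(-1) = -32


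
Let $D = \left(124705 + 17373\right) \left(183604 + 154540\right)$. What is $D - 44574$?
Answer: $48042778658$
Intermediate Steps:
$D = 48042823232$ ($D = 142078 \cdot 338144 = 48042823232$)
$D - 44574 = 48042823232 - 44574 = 48042778658$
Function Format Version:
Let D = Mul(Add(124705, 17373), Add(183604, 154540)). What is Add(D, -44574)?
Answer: 48042778658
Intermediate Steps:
D = 48042823232 (D = Mul(142078, 338144) = 48042823232)
Add(D, -44574) = Add(48042823232, -44574) = 48042778658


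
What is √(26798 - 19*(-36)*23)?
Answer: √42530 ≈ 206.23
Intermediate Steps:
√(26798 - 19*(-36)*23) = √(26798 + 684*23) = √(26798 + 15732) = √42530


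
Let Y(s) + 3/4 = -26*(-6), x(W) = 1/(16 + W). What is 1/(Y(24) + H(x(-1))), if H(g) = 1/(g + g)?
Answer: 4/651 ≈ 0.0061444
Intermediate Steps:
Y(s) = 621/4 (Y(s) = -3/4 - 26*(-6) = -3/4 + 156 = 621/4)
H(g) = 1/(2*g)
1/(Y(24) + H(x(-1))) = 1/(621/4 + 1/(2*(1/(16 - 1)))) = 1/(621/4 + 1/(2*(1/15))) = 1/(621/4 + (1/2)*15) = 1/(621/4 + 15/2) = 1/(651/4) = 4/651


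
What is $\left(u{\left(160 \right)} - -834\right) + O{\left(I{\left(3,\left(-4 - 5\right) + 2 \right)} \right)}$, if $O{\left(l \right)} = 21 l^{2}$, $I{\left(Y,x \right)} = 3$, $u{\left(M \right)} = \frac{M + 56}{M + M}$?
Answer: $\frac{40947}{40} \approx 1023.7$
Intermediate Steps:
$u{\left(M \right)} = \frac{56 + M}{2 M}$
$\left(u{\left(160 \right)} - -834\right) + O{\left(I{\left(3,\left(-4 - 5\right) + 2 \right)} \right)} = \left(\frac{56 + 160}{2 \cdot 160} - -834\right) + 21 \cdot 3^{2} = \left(\frac{1}{2} \cdot \frac{1}{160} \cdot 216 + 834\right) + 21 \cdot 9 = \left(\frac{27}{40} + 834\right) + 189 = \frac{33387}{40} + 189 = \frac{40947}{40}$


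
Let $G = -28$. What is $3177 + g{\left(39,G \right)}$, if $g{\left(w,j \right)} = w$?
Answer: $3216$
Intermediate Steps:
$3177 + g{\left(39,G \right)} = 3177 + 39 = 3216$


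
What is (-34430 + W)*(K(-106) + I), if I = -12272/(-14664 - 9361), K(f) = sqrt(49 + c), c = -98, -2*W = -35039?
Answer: -6694376/775 - 236747*I/2 ≈ -8637.9 - 1.1837e+5*I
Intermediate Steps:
W = 35039/2 (W = -1/2*(-35039) = 35039/2 ≈ 17520.)
K(f) = 7*I (K(f) = sqrt(49 - 98) = sqrt(-49) = 7*I)
I = 12272/24025 (I = -12272/(-24025) = -12272*(-1/24025) = 12272/24025 ≈ 0.51080)
(-34430 + W)*(K(-106) + I) = (-34430 + 35039/2)*(7*I + 12272/24025) = -33821*(12272/24025 + 7*I)/2 = -6694376/775 - 236747*I/2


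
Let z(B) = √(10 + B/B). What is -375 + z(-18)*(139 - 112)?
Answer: -375 + 27*√11 ≈ -285.45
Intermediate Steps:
z(B) = √11 (z(B) = √(10 + 1) = √11)
-375 + z(-18)*(139 - 112) = -375 + √11*(139 - 112) = -375 + √11*27 = -375 + 27*√11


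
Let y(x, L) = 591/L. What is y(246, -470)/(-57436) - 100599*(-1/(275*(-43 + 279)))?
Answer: 135785015649/87598515400 ≈ 1.5501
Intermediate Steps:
y(246, -470)/(-57436) - 100599*(-1/(275*(-43 + 279))) = (591/(-470))/(-57436) - 100599*(-1/(275*(-43 + 279))) = (591*(-1/470))*(-1/57436) - 100599/(236*(-275)) = -591/470*(-1/57436) - 100599/(-64900) = 591/26994920 - 100599*(-1/64900) = 591/26994920 + 100599/64900 = 135785015649/87598515400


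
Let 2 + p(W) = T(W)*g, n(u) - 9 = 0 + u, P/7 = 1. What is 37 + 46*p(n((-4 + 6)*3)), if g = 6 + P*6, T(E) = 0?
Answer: -55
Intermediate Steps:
P = 7 (P = 7*1 = 7)
g = 48 (g = 6 + 7*6 = 6 + 42 = 48)
n(u) = 9 + u (n(u) = 9 + (0 + u) = 9 + u)
p(W) = -2 (p(W) = -2 + 0*48 = -2 + 0 = -2)
37 + 46*p(n((-4 + 6)*3)) = 37 + 46*(-2) = 37 - 92 = -55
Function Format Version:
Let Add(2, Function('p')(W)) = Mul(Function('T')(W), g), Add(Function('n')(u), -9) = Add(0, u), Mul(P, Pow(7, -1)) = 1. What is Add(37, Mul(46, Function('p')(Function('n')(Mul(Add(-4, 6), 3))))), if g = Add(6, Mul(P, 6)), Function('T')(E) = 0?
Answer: -55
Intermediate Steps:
P = 7 (P = Mul(7, 1) = 7)
g = 48 (g = Add(6, Mul(7, 6)) = Add(6, 42) = 48)
Function('n')(u) = Add(9, u) (Function('n')(u) = Add(9, Add(0, u)) = Add(9, u))
Function('p')(W) = -2 (Function('p')(W) = Add(-2, Mul(0, 48)) = Add(-2, 0) = -2)
Add(37, Mul(46, Function('p')(Function('n')(Mul(Add(-4, 6), 3))))) = Add(37, Mul(46, -2)) = Add(37, -92) = -55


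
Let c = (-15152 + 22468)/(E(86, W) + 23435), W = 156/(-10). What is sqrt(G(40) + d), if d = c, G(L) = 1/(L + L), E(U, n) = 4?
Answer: sqrt(71338823205)/468780 ≈ 0.56976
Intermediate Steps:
W = -78/5 (W = 156*(-1/10) = -78/5 ≈ -15.600)
G(L) = 1/(2*L)
c = 7316/23439 (c = (-15152 + 22468)/(4 + 23435) = 7316/23439 ≈ 0.31213)
d = 7316/23439 ≈ 0.31213
sqrt(G(40) + d) = sqrt((1/2)/40 + 7316/23439) = sqrt((1/2)*(1/40) + 7316/23439) = sqrt(1/80 + 7316/23439) = sqrt(608719/1875120) = sqrt(71338823205)/468780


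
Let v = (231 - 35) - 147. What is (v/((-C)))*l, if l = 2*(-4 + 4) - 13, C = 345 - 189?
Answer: 49/12 ≈ 4.0833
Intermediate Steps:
C = 156
v = 49 (v = 196 - 147 = 49)
l = -13 (l = 2*0 - 13 = 0 - 13 = -13)
(v/((-C)))*l = (49/((-1*156)))*(-13) = (49/(-156))*(-13) = (49*(-1/156))*(-13) = -49/156*(-13) = 49/12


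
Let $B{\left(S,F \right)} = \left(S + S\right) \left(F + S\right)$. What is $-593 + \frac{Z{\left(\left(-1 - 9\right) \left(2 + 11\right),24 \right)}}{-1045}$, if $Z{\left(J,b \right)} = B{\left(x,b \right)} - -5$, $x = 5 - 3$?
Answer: $- \frac{619794}{1045} \approx -593.1$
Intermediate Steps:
$x = 2$
$B{\left(S,F \right)} = 2 S \left(F + S\right)$
$Z{\left(J,b \right)} = 13 + 4 b$ ($Z{\left(J,b \right)} = 2 \cdot 2 \left(b + 2\right) - -5 = 2 \cdot 2 \left(2 + b\right) + 5 = \left(8 + 4 b\right) + 5 = 13 + 4 b$)
$-593 + \frac{Z{\left(\left(-1 - 9\right) \left(2 + 11\right),24 \right)}}{-1045} = -593 + \frac{13 + 4 \cdot 24}{-1045} = -593 + \left(13 + 96\right) \left(- \frac{1}{1045}\right) = -593 + 109 \left(- \frac{1}{1045}\right) = -593 - \frac{109}{1045} = - \frac{619794}{1045}$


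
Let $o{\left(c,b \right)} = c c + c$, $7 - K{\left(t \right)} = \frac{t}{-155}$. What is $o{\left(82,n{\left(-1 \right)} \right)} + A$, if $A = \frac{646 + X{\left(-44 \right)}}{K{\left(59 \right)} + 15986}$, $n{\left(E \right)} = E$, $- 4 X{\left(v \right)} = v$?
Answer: $\frac{16871998879}{2478974} \approx 6806.0$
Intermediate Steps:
$K{\left(t \right)} = 7 + \frac{t}{155}$ ($K{\left(t \right)} = 7 - \frac{t}{-155} = 7 - t \left(- \frac{1}{155}\right) = 7 - - \frac{t}{155} = 7 + \frac{t}{155}$)
$X{\left(v \right)} = - \frac{v}{4}$
$o{\left(c,b \right)} = c + c^{2}$ ($o{\left(c,b \right)} = c^{2} + c = c + c^{2}$)
$A = \frac{101835}{2478974}$ ($A = \frac{646 - -11}{\left(7 + \frac{1}{155} \cdot 59\right) + 15986} = \frac{646 + 11}{\left(7 + \frac{59}{155}\right) + 15986} = \frac{657}{\frac{1144}{155} + 15986} = \frac{657}{\frac{2478974}{155}} = 657 \cdot \frac{155}{2478974} = \frac{101835}{2478974} \approx 0.04108$)
$o{\left(82,n{\left(-1 \right)} \right)} + A = 82 \left(1 + 82\right) + \frac{101835}{2478974} = 82 \cdot 83 + \frac{101835}{2478974} = 6806 + \frac{101835}{2478974} = \frac{16871998879}{2478974}$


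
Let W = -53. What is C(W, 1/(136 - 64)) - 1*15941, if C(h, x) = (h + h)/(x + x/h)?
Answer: -308357/13 ≈ -23720.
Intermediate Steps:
C(h, x) = 2*h/(x + x/h) (C(h, x) = (2*h)/(x + x/h) = 2*h/(x + x/h))
C(W, 1/(136 - 64)) - 1*15941 = 2*(-53)²/(1/(136 - 64)*(1 - 53)) - 1*15941 = 2*2809/(1/72*(-52)) - 15941 = 2*2809*(-1/52)/(1/72) - 15941 = 2*2809*72*(-1/52) - 15941 = -101124/13 - 15941 = -308357/13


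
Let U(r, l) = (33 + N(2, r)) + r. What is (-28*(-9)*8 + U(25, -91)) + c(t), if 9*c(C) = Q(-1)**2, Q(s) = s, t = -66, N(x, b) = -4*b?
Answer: 17767/9 ≈ 1974.1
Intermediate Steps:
c(C) = 1/9 (c(C) = (1/9)*(-1)**2 = (1/9)*1 = 1/9)
U(r, l) = 33 - 3*r (U(r, l) = (33 - 4*r) + r = 33 - 3*r)
(-28*(-9)*8 + U(25, -91)) + c(t) = (-28*(-9)*8 + (33 - 3*25)) + 1/9 = (252*8 + (33 - 75)) + 1/9 = (2016 - 42) + 1/9 = 1974 + 1/9 = 17767/9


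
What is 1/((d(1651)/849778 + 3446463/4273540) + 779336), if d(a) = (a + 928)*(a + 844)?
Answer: 1815780137060/1415118042530935617 ≈ 1.2831e-6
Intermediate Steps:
d(a) = (844 + a)*(928 + a) (d(a) = (928 + a)*(844 + a) = (844 + a)*(928 + a))
1/((d(1651)/849778 + 3446463/4273540) + 779336) = 1/(((783232 + 1651**2 + 1772*1651)/849778 + 3446463/4273540) + 779336) = 1/(((783232 + 2725801 + 2925572)*(1/849778) + 3446463*(1/4273540)) + 779336) = 1/((6434605*(1/849778) + 3446463/4273540) + 779336) = 1/((6434605/849778 + 3446463/4273540) + 779336) = 1/(15213635143457/1815780137060 + 779336) = 1/(1415118042530935617/1815780137060) = 1815780137060/1415118042530935617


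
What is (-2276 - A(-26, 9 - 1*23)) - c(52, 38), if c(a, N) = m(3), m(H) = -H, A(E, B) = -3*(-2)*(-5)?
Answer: -2243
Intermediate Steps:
A(E, B) = -30 (A(E, B) = 6*(-5) = -30)
c(a, N) = -3 (c(a, N) = -1*3 = -3)
(-2276 - A(-26, 9 - 1*23)) - c(52, 38) = (-2276 - 1*(-30)) - 1*(-3) = (-2276 + 30) + 3 = -2246 + 3 = -2243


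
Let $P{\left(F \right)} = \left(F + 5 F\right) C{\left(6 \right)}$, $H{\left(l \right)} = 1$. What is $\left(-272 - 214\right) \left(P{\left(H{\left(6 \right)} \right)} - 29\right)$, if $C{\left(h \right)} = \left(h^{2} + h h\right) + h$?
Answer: $-213354$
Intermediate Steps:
$C{\left(h \right)} = h + 2 h^{2}$ ($C{\left(h \right)} = \left(h^{2} + h^{2}\right) + h = 2 h^{2} + h = h + 2 h^{2}$)
$P{\left(F \right)} = 468 F$ ($P{\left(F \right)} = \left(F + 5 F\right) 6 \left(1 + 2 \cdot 6\right) = 6 F 6 \left(1 + 12\right) = 6 F 6 \cdot 13 = 6 F 78 = 468 F$)
$\left(-272 - 214\right) \left(P{\left(H{\left(6 \right)} \right)} - 29\right) = \left(-272 - 214\right) \left(468 \cdot 1 - 29\right) = - 486 \left(468 - 29\right) = \left(-486\right) 439 = -213354$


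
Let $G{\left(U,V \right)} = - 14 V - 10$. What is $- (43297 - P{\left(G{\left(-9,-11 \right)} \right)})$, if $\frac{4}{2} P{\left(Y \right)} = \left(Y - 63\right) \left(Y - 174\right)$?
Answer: $-44512$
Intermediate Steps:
$G{\left(U,V \right)} = -10 - 14 V$
$P{\left(Y \right)} = \frac{\left(-174 + Y\right) \left(-63 + Y\right)}{2}$ ($P{\left(Y \right)} = \frac{\left(Y - 63\right) \left(Y - 174\right)}{2} = \frac{\left(-63 + Y\right) \left(-174 + Y\right)}{2} = \frac{\left(-174 + Y\right) \left(-63 + Y\right)}{2}$)
$- (43297 - P{\left(G{\left(-9,-11 \right)} \right)}) = - (43297 - \left(5481 + \frac{\left(-10 - -154\right)^{2}}{2} - \frac{237 \left(-10 - -154\right)}{2}\right)) = - (43297 - \left(5481 + \frac{\left(-10 + 154\right)^{2}}{2} - \frac{237 \left(-10 + 154\right)}{2}\right)) = - (43297 - \left(5481 + \frac{144^{2}}{2} - 17064\right)) = - (43297 - \left(5481 + \frac{1}{2} \cdot 20736 - 17064\right)) = - (43297 - \left(5481 + 10368 - 17064\right)) = - (43297 - -1215) = - (43297 + 1215) = \left(-1\right) 44512 = -44512$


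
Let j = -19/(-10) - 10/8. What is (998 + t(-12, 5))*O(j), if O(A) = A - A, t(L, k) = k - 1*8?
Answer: 0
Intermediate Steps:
j = 13/20 (j = -19*(-1/10) - 10*1/8 = 19/10 - 5/4 = 13/20 ≈ 0.65000)
t(L, k) = -8 + k (t(L, k) = k - 8 = -8 + k)
O(A) = 0
(998 + t(-12, 5))*O(j) = (998 + (-8 + 5))*0 = (998 - 3)*0 = 995*0 = 0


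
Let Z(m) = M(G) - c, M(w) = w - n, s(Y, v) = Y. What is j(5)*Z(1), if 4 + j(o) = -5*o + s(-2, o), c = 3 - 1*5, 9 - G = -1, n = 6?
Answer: -186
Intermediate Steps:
G = 10 (G = 9 - 1*(-1) = 9 + 1 = 10)
M(w) = -6 + w (M(w) = w - 1*6 = w - 6 = -6 + w)
c = -2 (c = 3 - 5 = -2)
Z(m) = 6 (Z(m) = (-6 + 10) - 1*(-2) = 4 + 2 = 6)
j(o) = -6 - 5*o (j(o) = -4 + (-5*o - 2) = -4 + (-2 - 5*o) = -6 - 5*o)
j(5)*Z(1) = (-6 - 5*5)*6 = (-6 - 25)*6 = -31*6 = -186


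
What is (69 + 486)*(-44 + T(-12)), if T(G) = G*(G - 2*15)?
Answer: 255300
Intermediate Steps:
T(G) = G*(-30 + G) (T(G) = G*(G - 30) = G*(-30 + G))
(69 + 486)*(-44 + T(-12)) = (69 + 486)*(-44 - 12*(-30 - 12)) = 555*(-44 - 12*(-42)) = 555*(-44 + 504) = 555*460 = 255300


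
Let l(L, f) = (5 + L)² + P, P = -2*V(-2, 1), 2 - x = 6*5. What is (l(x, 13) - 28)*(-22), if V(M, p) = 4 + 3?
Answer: -10714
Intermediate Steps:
V(M, p) = 7
x = -28 (x = 2 - 6*5 = 2 - 1*30 = 2 - 30 = -28)
P = -14 (P = -2*7 = -14)
l(L, f) = -14 + (5 + L)² (l(L, f) = (5 + L)² - 14 = -14 + (5 + L)²)
(l(x, 13) - 28)*(-22) = ((-14 + (5 - 28)²) - 28)*(-22) = ((-14 + (-23)²) - 28)*(-22) = ((-14 + 529) - 28)*(-22) = (515 - 28)*(-22) = 487*(-22) = -10714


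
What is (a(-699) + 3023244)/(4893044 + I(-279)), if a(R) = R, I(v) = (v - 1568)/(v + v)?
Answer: 1686580110/2730320399 ≈ 0.61772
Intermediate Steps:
I(v) = (-1568 + v)/(2*v) (I(v) = (-1568 + v)/((2*v)) = (-1568 + v)*(1/(2*v)) = (-1568 + v)/(2*v))
(a(-699) + 3023244)/(4893044 + I(-279)) = (-699 + 3023244)/(4893044 + (1/2)*(-1568 - 279)/(-279)) = 3022545/(4893044 + (1/2)*(-1/279)*(-1847)) = 3022545/(4893044 + 1847/558) = 3022545/(2730320399/558) = 3022545*(558/2730320399) = 1686580110/2730320399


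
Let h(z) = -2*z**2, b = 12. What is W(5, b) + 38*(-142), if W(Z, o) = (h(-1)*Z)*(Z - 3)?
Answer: -5416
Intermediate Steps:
W(Z, o) = -2*Z*(-3 + Z) (W(Z, o) = ((-2*(-1)**2)*Z)*(Z - 3) = ((-2*1)*Z)*(-3 + Z) = (-2*Z)*(-3 + Z) = -2*Z*(-3 + Z))
W(5, b) + 38*(-142) = 2*5*(3 - 1*5) + 38*(-142) = 2*5*(3 - 5) - 5396 = 2*5*(-2) - 5396 = -20 - 5396 = -5416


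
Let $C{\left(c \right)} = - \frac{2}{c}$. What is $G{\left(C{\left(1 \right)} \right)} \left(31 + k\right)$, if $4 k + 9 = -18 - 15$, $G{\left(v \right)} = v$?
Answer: $-41$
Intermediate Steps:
$k = - \frac{21}{2}$ ($k = - \frac{9}{4} + \frac{-18 - 15}{4} = - \frac{9}{4} + \frac{1}{4} \left(-33\right) = - \frac{9}{4} - \frac{33}{4} = - \frac{21}{2} \approx -10.5$)
$G{\left(C{\left(1 \right)} \right)} \left(31 + k\right) = - \frac{2}{1} \left(31 - \frac{21}{2}\right) = \left(-2\right) 1 \cdot \frac{41}{2} = \left(-2\right) \frac{41}{2} = -41$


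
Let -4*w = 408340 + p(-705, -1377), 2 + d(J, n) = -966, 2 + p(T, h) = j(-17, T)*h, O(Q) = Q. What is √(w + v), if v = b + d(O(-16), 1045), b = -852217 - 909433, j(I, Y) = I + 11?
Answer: 4*I*√116673 ≈ 1366.3*I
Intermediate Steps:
j(I, Y) = 11 + I
p(T, h) = -2 - 6*h (p(T, h) = -2 + (11 - 17)*h = -2 - 6*h)
d(J, n) = -968 (d(J, n) = -2 - 966 = -968)
w = -104150 (w = -(408340 + (-2 - 6*(-1377)))/4 = -(408340 + (-2 + 8262))/4 = -(408340 + 8260)/4 = -¼*416600 = -104150)
b = -1761650
v = -1762618 (v = -1761650 - 968 = -1762618)
√(w + v) = √(-104150 - 1762618) = √(-1866768) = 4*I*√116673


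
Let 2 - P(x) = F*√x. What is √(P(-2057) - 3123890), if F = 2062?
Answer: √(-3123888 - 22682*I*√17) ≈ 26.45 - 1767.7*I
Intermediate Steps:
P(x) = 2 - 2062*√x
√(P(-2057) - 3123890) = √((2 - 22682*I*√17) - 3123890) = √(-3123888 - 22682*I*√17)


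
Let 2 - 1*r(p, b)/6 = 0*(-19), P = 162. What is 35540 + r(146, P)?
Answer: 35552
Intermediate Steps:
r(p, b) = 12 (r(p, b) = 12 - 0*(-19) = 12 - 6*0 = 12 + 0 = 12)
35540 + r(146, P) = 35540 + 12 = 35552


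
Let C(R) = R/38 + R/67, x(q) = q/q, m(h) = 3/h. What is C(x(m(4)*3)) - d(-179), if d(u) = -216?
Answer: 550041/2546 ≈ 216.04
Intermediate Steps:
x(q) = 1
C(R) = 105*R/2546 (C(R) = R*(1/38) + R*(1/67) = R/38 + R/67 = 105*R/2546)
C(x(m(4)*3)) - d(-179) = (105/2546)*1 - 1*(-216) = 105/2546 + 216 = 550041/2546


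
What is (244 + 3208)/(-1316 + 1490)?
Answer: 1726/87 ≈ 19.839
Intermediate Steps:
(244 + 3208)/(-1316 + 1490) = 3452/174 = 3452*(1/174) = 1726/87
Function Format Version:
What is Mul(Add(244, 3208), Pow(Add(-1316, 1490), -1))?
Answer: Rational(1726, 87) ≈ 19.839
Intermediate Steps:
Mul(Add(244, 3208), Pow(Add(-1316, 1490), -1)) = Mul(3452, Pow(174, -1)) = Mul(3452, Rational(1, 174)) = Rational(1726, 87)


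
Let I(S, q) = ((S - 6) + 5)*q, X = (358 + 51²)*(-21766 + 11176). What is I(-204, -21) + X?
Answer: -31331505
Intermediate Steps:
X = -31335810 (X = (358 + 2601)*(-10590) = 2959*(-10590) = -31335810)
I(S, q) = q*(-1 + S) (I(S, q) = ((-6 + S) + 5)*q = (-1 + S)*q = q*(-1 + S))
I(-204, -21) + X = -21*(-1 - 204) - 31335810 = -21*(-205) - 31335810 = 4305 - 31335810 = -31331505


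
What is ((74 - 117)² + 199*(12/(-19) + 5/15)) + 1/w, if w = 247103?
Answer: 25206977087/14084871 ≈ 1789.6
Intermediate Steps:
((74 - 117)² + 199*(12/(-19) + 5/15)) + 1/w = ((74 - 117)² + 199*(12/(-19) + 5/15)) + 1/247103 = ((-43)² + 199*(12*(-1/19) + 5*(1/15))) + 1/247103 = (1849 + 199*(-12/19 + ⅓)) + 1/247103 = (1849 + 199*(-17/57)) + 1/247103 = (1849 - 3383/57) + 1/247103 = 102010/57 + 1/247103 = 25206977087/14084871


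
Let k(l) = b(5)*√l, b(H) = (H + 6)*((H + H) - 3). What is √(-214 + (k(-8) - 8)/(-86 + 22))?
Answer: √(-13688 - 154*I*√2)/8 ≈ 0.11634 - 14.625*I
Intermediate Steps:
b(H) = (-3 + 2*H)*(6 + H) (b(H) = (6 + H)*(2*H - 3) = (6 + H)*(-3 + 2*H) = (-3 + 2*H)*(6 + H))
k(l) = 77*√l (k(l) = (-18 + 2*5² + 9*5)*√l = (-18 + 2*25 + 45)*√l = (-18 + 50 + 45)*√l = 77*√l)
√(-214 + (k(-8) - 8)/(-86 + 22)) = √(-214 + (77*√(-8) - 8)/(-86 + 22)) = √(-214 + (77*(2*I*√2) - 8)/(-64)) = √(-214 + (154*I*√2 - 8)*(-1/64)) = √(-214 + (-8 + 154*I*√2)*(-1/64)) = √(-214 + (⅛ - 77*I*√2/32)) = √(-1711/8 - 77*I*√2/32)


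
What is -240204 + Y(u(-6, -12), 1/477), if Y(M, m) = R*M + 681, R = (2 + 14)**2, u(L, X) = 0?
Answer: -239523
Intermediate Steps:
R = 256 (R = 16**2 = 256)
Y(M, m) = 681 + 256*M (Y(M, m) = 256*M + 681 = 681 + 256*M)
-240204 + Y(u(-6, -12), 1/477) = -240204 + (681 + 256*0) = -240204 + (681 + 0) = -240204 + 681 = -239523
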